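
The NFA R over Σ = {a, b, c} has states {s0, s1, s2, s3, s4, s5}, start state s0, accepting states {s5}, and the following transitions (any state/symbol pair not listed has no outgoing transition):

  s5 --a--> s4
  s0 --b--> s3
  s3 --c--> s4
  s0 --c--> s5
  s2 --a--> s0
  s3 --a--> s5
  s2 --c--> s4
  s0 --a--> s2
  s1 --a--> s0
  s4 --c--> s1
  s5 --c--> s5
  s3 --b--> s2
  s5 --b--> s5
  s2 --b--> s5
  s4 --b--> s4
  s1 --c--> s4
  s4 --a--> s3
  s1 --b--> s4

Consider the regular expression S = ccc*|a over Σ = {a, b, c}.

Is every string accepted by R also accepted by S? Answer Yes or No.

No

The string c is in L(R) but not in L(S).
So L(R) ⊄ L(S).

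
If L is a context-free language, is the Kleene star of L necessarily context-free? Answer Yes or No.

Yes

If S₁ is the start symbol of a grammar for L, the grammar with new start symbol S and productions S → S₁S | ε generates L*.
So the context-free languages are closed under Kleene star.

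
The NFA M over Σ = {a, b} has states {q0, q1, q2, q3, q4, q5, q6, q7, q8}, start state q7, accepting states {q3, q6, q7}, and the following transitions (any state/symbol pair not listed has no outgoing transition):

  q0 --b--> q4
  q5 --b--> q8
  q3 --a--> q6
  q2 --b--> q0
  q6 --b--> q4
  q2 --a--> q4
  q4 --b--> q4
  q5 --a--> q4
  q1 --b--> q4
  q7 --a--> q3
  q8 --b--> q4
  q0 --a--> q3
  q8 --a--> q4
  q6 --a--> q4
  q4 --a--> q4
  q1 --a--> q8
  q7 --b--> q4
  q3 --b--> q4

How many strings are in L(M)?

The useful subgraph on states {q3, q6, q7} is acyclic, so L(M) is finite; the longest accepting path visits 3 useful states, giving maximum string length 2.
Counting accepting paths from q7 by length: 1 of length 0, 1 of length 1, 1 of length 2. Total 3.

3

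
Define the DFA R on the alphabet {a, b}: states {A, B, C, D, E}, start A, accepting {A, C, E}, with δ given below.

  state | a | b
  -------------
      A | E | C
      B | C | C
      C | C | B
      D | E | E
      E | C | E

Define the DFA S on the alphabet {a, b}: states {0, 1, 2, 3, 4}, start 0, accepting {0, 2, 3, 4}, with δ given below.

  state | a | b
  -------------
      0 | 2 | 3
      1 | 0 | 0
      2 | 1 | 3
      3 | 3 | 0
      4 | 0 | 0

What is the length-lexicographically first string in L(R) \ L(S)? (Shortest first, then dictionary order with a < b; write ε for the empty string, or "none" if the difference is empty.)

The string aa is accepted by R but not by S.
No shorter string lies in the difference, and aa is the lexicographically first length-2 string in L(R) \ L(S).

aa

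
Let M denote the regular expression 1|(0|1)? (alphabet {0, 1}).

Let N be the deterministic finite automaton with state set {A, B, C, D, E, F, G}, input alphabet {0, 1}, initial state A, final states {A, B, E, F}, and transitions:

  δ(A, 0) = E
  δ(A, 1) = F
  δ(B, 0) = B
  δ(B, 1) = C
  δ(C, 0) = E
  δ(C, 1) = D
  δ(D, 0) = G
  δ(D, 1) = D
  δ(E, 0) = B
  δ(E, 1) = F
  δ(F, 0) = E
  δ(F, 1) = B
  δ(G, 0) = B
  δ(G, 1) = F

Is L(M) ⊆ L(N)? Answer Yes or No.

Converting the expression M to a DFA (subset construction, then merging equivalent states) gives the minimal DFA with states {m0, m1, m2}, start state m0, accepting states {m0, m1} and transitions m0: 0→m1, 1→m1; m1: 0→m2, 1→m2; m2: 0→m2, 1→m2.
Exploring the product automaton M × N from the start pair (m0, A), following both machines on each input symbol, reaches 9 state pairs: (m0, A), (m1, E), (m1, F), (m2, B), (m2, F), (m2, E), (m2, C), (m2, D), (m2, G).
M accepts in {m0, m1} and N accepts in {A, B, E, F}. The reachable pairs whose M-component is accepting are (m0, A), (m1, E), (m1, F); in each of them the N-component is accepting too, so the product for L(M) \ L(N) (M-component accepting, N-component rejecting) has no reachable accepting pair and the difference is empty.
Hence every string in L(M) is also in L(N).

Yes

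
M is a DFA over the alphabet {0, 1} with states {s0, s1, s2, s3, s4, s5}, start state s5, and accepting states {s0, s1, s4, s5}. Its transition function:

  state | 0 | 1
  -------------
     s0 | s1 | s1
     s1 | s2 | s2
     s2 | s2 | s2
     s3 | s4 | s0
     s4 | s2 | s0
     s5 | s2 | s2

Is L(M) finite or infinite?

finite

The useful states (reachable from s5 and able to reach an accepting state) are {s5}.
Restricted to these states the transition graph has no cycle, so every accepting path has bounded length and L is finite.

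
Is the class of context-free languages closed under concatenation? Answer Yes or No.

Yes

Take grammars for L₁ and L₂ with disjoint nonterminals and start symbols S₁, S₂; adding a new start symbol with S → S₁S₂ gives a context-free grammar for L₁L₂.
So the context-free languages are closed under concatenation.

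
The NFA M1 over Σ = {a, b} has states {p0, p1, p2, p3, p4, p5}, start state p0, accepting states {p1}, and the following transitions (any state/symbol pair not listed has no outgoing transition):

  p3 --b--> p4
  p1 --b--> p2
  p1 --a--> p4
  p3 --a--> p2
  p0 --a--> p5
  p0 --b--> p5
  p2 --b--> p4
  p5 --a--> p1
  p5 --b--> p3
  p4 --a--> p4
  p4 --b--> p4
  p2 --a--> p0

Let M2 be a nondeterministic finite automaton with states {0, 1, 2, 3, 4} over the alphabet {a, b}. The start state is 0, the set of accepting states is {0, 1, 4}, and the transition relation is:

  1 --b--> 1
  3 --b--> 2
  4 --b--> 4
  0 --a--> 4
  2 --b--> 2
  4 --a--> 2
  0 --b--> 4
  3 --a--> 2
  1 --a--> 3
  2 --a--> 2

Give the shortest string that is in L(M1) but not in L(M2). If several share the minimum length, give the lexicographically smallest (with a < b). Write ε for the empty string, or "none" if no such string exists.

The string aa is accepted by M1 but not by M2.
No shorter string lies in the difference, and aa is the lexicographically first length-2 string in L(M1) \ L(M2).

aa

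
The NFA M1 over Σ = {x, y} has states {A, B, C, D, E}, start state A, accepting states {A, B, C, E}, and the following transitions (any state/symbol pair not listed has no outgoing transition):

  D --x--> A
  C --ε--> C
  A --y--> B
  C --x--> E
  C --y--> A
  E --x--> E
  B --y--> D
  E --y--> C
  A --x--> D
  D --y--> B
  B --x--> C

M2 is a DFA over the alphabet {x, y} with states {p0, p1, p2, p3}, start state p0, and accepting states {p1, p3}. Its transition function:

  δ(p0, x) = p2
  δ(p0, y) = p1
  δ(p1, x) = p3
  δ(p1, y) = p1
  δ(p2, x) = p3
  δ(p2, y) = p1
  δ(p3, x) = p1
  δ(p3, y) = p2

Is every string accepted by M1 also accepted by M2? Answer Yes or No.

The empty string ε is in L(M1) but not in L(M2).
So L(M1) ⊄ L(M2).

No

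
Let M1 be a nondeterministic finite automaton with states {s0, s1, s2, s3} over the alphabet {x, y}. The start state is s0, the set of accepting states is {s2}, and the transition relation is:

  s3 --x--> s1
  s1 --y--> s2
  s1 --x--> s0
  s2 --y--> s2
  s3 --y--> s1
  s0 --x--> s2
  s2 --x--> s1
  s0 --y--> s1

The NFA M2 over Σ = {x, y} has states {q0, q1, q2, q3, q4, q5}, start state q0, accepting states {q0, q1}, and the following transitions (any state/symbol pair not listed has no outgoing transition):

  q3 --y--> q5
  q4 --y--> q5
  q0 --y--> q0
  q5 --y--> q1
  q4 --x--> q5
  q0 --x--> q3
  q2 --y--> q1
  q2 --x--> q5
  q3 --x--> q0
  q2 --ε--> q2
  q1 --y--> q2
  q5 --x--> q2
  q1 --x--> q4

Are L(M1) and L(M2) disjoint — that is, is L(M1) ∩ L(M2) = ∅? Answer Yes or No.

The string yy is accepted by both M1 and M2.
Hence L(M1) ∩ L(M2) ≠ ∅.

No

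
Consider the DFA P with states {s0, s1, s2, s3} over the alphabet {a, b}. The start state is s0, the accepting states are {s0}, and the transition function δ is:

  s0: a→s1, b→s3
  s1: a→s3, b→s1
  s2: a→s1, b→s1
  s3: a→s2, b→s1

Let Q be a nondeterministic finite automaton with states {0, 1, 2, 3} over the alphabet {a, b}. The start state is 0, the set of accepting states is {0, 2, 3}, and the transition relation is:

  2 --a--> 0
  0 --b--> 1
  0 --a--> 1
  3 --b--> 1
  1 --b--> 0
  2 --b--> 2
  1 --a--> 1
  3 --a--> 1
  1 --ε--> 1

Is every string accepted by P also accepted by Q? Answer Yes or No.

Yes

Exploring the product automaton P × Q from the start pair (s0, 0), following both machines on each input symbol, reaches 5 state pairs: (s0, 0), (s1, 1), (s3, 1), (s1, 0), (s2, 1).
P accepts in {s0} and Q accepts in {0, 2, 3}. The reachable pairs whose P-component is accepting are (s0, 0); in each of them the Q-component is accepting too, so the product for L(P) \ L(Q) (P-component accepting, Q-component rejecting) has no reachable accepting pair and the difference is empty.
Hence every string in L(P) is also in L(Q).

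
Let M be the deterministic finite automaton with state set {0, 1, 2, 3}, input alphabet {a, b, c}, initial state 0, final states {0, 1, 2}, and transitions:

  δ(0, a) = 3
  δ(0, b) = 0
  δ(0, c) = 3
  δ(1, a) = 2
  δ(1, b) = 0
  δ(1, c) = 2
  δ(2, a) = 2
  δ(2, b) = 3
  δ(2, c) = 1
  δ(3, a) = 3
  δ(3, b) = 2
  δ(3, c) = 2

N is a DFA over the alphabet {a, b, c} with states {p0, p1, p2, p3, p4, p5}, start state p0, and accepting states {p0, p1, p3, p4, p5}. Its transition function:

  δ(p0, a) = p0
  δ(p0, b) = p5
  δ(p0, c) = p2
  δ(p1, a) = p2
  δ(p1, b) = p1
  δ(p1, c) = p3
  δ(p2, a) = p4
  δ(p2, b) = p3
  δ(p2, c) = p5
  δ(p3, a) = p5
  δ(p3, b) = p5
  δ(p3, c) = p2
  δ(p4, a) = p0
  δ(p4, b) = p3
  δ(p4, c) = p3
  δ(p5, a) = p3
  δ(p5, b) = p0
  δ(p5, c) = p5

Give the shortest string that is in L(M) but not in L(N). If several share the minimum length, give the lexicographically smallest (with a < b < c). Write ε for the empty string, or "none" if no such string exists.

ac

The string ac is accepted by M but not by N.
No shorter string lies in the difference, and ac is the lexicographically first length-2 string in L(M) \ L(N).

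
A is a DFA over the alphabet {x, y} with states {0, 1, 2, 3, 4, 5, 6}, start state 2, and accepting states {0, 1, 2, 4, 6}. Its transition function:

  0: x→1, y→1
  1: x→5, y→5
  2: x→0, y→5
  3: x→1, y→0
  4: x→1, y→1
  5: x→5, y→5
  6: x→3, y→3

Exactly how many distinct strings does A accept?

4

The useful subgraph on states {0, 1, 2} is acyclic, so L(A) is finite; the longest accepting path visits 3 useful states, giving maximum string length 2.
Counting accepting paths from 2 by length: 1 of length 0, 1 of length 1, 2 of length 2. Total 4.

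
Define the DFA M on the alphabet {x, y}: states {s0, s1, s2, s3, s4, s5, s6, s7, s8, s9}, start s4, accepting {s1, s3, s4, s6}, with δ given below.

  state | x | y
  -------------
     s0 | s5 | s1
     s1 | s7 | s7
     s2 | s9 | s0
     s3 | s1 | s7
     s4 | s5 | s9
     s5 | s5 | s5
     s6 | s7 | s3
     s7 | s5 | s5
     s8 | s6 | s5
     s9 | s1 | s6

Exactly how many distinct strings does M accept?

5

The useful subgraph on states {s1, s3, s4, s6, s9} is acyclic, so L(M) is finite; the longest accepting path visits 5 useful states, giving maximum string length 4.
Counting accepting paths from s4 by length: 1 of length 0, 2 of length 2, 1 of length 3, 1 of length 4. Total 5.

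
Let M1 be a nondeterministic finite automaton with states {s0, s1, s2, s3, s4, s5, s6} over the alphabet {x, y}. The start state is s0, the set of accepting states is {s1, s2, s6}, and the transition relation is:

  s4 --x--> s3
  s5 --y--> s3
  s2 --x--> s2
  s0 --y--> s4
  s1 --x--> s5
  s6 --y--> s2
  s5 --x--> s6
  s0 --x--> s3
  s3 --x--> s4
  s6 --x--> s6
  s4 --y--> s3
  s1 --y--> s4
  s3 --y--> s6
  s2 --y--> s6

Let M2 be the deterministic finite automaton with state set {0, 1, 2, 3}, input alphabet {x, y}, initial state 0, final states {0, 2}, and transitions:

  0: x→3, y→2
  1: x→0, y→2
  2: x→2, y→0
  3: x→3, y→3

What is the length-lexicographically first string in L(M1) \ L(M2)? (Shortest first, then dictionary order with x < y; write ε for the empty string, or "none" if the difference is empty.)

The string xy is accepted by M1 but not by M2.
No shorter string lies in the difference, and xy is the lexicographically first length-2 string in L(M1) \ L(M2).

xy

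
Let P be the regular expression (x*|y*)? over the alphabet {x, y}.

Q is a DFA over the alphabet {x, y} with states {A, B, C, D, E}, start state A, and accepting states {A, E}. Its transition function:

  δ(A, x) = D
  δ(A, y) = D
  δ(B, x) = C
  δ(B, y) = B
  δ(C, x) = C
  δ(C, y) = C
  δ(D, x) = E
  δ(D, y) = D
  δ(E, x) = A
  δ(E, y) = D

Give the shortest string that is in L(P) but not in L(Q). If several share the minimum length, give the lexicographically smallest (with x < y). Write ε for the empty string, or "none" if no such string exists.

The string x is accepted by P but not by Q.
No shorter string lies in the difference, and x is the lexicographically first length-1 string in L(P) \ L(Q).

x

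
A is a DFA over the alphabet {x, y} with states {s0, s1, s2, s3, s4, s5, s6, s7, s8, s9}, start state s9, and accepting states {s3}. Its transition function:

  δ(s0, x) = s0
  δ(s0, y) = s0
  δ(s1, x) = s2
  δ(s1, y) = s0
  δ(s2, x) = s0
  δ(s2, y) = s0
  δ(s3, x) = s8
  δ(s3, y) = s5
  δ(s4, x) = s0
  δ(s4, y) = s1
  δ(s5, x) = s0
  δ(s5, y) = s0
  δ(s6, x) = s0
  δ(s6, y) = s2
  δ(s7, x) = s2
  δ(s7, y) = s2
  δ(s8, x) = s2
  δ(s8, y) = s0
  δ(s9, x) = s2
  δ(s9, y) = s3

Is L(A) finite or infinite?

finite

The useful states (reachable from s9 and able to reach an accepting state) are {s3, s9}.
Restricted to these states the transition graph has no cycle, so every accepting path has bounded length and L is finite.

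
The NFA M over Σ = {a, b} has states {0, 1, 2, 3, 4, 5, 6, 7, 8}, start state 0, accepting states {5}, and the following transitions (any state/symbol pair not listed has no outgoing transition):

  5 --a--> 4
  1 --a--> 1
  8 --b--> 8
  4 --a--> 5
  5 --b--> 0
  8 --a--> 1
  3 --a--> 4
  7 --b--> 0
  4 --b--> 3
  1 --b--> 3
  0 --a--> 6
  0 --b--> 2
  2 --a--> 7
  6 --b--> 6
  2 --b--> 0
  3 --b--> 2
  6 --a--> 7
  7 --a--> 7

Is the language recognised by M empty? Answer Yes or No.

Yes

The states reachable from the start state are {0, 2, 6, 7}.
None of the accepting states {5} is reachable, so no string is accepted and L(M) = ∅.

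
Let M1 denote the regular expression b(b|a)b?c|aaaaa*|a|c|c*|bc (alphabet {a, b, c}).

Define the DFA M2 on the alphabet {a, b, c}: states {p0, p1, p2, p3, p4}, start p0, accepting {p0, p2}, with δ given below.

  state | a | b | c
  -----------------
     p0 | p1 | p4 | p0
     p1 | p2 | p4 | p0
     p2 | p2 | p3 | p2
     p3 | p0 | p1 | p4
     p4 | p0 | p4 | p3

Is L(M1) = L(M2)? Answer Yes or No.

The string a is accepted by M1 but rejected by M2.
So L(M1) ≠ L(M2).

No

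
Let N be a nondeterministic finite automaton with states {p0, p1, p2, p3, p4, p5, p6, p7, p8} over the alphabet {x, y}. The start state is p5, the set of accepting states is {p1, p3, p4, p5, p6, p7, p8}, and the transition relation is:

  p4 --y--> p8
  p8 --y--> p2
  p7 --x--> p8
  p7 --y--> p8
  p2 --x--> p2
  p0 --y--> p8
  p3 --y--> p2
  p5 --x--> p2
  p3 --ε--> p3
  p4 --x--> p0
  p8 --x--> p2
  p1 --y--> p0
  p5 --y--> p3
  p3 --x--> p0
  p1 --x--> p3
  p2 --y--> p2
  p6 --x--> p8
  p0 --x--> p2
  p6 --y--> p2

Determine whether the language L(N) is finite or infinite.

finite

The useful states (reachable from p5 and able to reach an accepting state) are {p0, p3, p5, p8}.
Restricted to these states the transition graph has no cycle, so every accepting path has bounded length and L is finite.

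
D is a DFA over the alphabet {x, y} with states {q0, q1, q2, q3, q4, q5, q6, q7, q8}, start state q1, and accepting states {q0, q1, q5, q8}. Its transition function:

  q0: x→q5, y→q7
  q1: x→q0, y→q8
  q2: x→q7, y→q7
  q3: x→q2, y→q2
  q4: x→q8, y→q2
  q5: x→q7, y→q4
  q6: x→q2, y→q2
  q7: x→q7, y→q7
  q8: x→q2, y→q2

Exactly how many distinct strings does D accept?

The useful subgraph on states {q0, q1, q4, q5, q8} is acyclic, so L(D) is finite; the longest accepting path visits 5 useful states, giving maximum string length 4.
Counting accepting paths from q1 by length: 1 of length 0, 2 of length 1, 1 of length 2, 1 of length 4. Total 5.

5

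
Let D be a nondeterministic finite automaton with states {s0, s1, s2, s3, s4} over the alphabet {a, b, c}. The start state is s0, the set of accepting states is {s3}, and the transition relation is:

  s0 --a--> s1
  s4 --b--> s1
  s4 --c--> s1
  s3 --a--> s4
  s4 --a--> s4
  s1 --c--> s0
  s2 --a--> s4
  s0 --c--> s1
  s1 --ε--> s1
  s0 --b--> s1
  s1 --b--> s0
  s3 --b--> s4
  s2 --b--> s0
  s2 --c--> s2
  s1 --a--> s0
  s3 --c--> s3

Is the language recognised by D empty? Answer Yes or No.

Yes

The states reachable from the start state are {s0, s1}.
None of the accepting states {s3} is reachable, so no string is accepted and L(D) = ∅.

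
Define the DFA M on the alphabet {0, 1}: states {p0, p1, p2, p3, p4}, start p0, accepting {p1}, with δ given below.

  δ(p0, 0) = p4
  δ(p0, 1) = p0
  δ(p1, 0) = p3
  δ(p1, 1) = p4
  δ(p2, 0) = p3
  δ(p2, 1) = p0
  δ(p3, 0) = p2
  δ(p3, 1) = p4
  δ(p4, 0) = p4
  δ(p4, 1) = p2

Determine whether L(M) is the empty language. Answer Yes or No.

The states reachable from the start state are {p0, p2, p3, p4}.
None of the accepting states {p1} is reachable, so no string is accepted and L(M) = ∅.

Yes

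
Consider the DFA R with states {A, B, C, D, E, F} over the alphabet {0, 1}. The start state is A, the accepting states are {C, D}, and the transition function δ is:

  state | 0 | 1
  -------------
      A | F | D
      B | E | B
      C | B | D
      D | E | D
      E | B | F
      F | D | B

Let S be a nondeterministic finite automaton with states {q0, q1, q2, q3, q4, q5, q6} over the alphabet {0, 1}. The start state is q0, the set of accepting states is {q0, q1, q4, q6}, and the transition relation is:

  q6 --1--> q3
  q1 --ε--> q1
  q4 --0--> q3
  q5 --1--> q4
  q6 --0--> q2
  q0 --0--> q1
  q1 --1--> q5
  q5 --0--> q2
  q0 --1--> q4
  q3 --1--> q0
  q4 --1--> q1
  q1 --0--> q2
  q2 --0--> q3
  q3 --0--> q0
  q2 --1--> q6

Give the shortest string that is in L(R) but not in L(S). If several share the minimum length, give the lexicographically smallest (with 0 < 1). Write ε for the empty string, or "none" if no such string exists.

The string 00 is accepted by R but not by S.
No shorter string lies in the difference, and 00 is the lexicographically first length-2 string in L(R) \ L(S).

00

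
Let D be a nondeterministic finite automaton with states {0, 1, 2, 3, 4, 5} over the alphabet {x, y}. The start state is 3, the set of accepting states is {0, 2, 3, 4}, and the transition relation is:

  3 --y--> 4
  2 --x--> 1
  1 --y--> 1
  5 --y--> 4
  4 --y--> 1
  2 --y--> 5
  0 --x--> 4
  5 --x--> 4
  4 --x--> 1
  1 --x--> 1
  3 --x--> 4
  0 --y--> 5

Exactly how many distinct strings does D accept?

The useful subgraph on states {3, 4} is acyclic, so L(D) is finite; the longest accepting path visits 2 useful states, giving maximum string length 1.
Counting accepting paths from 3 by length: 1 of length 0, 2 of length 1. Total 3.

3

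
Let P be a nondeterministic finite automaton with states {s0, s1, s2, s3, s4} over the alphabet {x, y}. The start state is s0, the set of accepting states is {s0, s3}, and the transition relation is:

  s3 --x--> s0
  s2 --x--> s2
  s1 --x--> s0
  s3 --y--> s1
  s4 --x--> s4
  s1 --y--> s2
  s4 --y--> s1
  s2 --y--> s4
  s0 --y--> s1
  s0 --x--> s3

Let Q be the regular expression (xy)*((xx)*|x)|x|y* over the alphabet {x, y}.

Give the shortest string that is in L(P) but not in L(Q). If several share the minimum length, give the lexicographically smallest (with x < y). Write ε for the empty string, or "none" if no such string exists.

The string yx is accepted by P but not by Q.
No shorter string lies in the difference, and yx is the lexicographically first length-2 string in L(P) \ L(Q).

yx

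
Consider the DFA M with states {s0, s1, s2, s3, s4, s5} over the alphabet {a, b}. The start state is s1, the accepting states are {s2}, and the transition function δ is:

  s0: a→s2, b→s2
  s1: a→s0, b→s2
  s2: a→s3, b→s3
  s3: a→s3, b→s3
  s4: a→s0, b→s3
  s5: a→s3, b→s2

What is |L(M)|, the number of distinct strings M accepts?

3

The useful subgraph on states {s0, s1, s2} is acyclic, so L(M) is finite; the longest accepting path visits 3 useful states, giving maximum string length 2.
Counting accepting paths from s1 by length: 1 of length 1, 2 of length 2. Total 3.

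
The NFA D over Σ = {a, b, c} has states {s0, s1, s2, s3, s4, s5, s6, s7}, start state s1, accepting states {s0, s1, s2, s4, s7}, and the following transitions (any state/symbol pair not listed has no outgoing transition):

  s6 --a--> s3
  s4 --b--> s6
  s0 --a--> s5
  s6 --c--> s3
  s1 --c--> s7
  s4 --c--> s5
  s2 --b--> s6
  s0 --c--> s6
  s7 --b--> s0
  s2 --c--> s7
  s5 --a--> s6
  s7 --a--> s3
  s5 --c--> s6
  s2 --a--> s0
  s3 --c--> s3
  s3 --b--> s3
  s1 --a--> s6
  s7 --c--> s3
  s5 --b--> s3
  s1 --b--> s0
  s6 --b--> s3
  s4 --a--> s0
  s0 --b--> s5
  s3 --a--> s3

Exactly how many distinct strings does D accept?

The useful subgraph on states {s0, s1, s7} is acyclic, so L(D) is finite; the longest accepting path visits 3 useful states, giving maximum string length 2.
Counting accepting paths from s1 by length: 1 of length 0, 2 of length 1, 1 of length 2. Total 4.

4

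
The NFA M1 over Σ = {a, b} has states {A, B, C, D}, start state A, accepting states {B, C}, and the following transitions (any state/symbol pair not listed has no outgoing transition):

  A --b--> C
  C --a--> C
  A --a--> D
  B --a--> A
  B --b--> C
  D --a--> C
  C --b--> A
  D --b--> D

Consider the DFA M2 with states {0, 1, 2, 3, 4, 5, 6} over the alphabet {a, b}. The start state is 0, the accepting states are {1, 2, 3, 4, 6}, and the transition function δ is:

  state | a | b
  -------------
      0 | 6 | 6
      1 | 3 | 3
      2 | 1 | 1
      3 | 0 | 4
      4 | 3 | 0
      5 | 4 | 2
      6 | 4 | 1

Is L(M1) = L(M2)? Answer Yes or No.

The string aaaa is accepted by M1 but rejected by M2.
So L(M1) ≠ L(M2).

No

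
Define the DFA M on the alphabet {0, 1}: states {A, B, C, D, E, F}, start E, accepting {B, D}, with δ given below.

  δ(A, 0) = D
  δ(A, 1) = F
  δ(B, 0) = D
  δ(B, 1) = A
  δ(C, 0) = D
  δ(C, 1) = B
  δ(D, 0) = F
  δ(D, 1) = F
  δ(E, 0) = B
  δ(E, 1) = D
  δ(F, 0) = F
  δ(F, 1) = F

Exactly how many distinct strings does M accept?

The useful subgraph on states {A, B, D, E} is acyclic, so L(M) is finite; the longest accepting path visits 4 useful states, giving maximum string length 3.
Counting accepting paths from E by length: 2 of length 1, 1 of length 2, 1 of length 3. Total 4.

4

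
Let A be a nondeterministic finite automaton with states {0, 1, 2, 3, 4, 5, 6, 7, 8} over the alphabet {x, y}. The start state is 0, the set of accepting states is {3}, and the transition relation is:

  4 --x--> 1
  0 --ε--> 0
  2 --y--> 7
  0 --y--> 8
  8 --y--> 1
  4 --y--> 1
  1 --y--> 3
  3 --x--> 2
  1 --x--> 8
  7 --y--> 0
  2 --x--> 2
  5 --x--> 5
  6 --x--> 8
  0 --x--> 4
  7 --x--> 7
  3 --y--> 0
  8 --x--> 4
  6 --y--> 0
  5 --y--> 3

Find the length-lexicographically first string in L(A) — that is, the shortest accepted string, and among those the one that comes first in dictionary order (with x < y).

A breadth-first search from 0 reaches an accepting state first via the path 0 → 4 → 1 → 3 on input xxy.
No string of length < 3 is accepted (BFS exhausts all shorter strings without reaching an accepting state), and xxy is the lexicographically least accepting string of length 3.

xxy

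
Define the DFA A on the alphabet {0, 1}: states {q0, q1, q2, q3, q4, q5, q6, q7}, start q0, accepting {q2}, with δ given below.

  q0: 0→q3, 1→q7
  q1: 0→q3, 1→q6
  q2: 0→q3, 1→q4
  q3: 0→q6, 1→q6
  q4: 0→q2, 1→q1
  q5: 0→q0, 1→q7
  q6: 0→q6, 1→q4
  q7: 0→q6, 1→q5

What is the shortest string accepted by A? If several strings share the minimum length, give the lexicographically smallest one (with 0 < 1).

A breadth-first search from q0 reaches an accepting state first via the path q0 → q3 → q6 → q4 → q2 on input 0010.
No string of length < 4 is accepted (BFS exhausts all shorter strings without reaching an accepting state), and 0010 is the lexicographically least accepting string of length 4.

0010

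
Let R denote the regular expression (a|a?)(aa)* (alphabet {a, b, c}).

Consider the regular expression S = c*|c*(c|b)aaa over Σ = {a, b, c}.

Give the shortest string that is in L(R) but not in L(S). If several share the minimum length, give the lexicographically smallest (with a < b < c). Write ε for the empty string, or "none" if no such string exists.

a

The string a is accepted by R but not by S.
No shorter string lies in the difference, and a is the lexicographically first length-1 string in L(R) \ L(S).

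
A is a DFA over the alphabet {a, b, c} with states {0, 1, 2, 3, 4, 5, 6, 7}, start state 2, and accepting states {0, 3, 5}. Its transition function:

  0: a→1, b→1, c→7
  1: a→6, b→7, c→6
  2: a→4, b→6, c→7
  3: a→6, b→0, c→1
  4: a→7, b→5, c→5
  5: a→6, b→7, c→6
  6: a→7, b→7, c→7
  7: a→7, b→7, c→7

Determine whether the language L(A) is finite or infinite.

The useful states (reachable from 2 and able to reach an accepting state) are {2, 4, 5}.
Restricted to these states the transition graph has no cycle, so every accepting path has bounded length and L is finite.

finite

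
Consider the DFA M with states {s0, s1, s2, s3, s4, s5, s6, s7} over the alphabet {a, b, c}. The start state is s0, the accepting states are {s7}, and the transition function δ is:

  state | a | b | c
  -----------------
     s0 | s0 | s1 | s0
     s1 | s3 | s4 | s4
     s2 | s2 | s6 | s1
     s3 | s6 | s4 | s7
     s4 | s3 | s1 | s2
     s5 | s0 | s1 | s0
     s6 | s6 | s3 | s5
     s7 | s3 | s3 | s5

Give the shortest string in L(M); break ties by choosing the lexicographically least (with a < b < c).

bac

A breadth-first search from s0 reaches an accepting state first via the path s0 → s1 → s3 → s7 on input bac.
No string of length < 3 is accepted (BFS exhausts all shorter strings without reaching an accepting state), and bac is the lexicographically least accepting string of length 3.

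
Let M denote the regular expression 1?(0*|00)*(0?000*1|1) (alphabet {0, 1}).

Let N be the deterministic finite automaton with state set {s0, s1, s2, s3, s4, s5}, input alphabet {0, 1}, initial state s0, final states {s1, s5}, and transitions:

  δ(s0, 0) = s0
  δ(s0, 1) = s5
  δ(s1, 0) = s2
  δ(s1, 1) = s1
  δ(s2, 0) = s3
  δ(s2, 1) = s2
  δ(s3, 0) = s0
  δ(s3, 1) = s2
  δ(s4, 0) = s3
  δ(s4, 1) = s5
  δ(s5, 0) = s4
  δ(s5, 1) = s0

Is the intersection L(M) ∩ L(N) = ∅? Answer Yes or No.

The string 1 is accepted by both M and N.
Hence L(M) ∩ L(N) ≠ ∅.

No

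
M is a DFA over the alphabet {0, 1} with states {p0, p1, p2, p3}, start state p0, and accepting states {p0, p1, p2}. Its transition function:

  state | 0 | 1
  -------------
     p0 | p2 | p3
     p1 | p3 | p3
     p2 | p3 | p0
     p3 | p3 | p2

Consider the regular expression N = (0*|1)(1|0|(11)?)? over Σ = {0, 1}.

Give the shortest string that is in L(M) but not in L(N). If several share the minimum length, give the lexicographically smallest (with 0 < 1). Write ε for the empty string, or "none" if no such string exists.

The string 010 is accepted by M but not by N.
No shorter string lies in the difference, and 010 is the lexicographically first length-3 string in L(M) \ L(N).

010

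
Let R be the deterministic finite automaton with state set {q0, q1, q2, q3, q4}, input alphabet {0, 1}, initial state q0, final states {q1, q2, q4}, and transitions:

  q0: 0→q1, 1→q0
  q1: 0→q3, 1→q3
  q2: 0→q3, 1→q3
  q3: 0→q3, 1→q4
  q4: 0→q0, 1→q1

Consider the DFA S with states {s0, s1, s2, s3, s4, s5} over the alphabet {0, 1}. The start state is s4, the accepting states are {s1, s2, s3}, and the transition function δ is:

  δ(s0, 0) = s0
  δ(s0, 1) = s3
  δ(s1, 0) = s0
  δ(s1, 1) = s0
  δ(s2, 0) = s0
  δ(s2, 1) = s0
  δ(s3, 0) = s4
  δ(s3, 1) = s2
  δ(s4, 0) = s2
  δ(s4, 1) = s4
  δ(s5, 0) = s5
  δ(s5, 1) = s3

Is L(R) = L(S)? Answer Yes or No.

Yes

Exploring the product automaton R × S from the start pair (q0, s4), following both machines on each input symbol, reaches 4 state pairs: (q0, s4), (q1, s2), (q3, s0), (q4, s3).
R accepts in {q1, q2, q4} and S accepts in {s1, s2, s3}. In every reachable pair the two components are either both accepting — (q1, s2), (q4, s3) — or both non-accepting, so no string is accepted by exactly one of the machines: L(R) \ L(S) and L(S) \ L(R) are both empty.
Hence every string is accepted by R iff it is accepted by S, and the two languages coincide.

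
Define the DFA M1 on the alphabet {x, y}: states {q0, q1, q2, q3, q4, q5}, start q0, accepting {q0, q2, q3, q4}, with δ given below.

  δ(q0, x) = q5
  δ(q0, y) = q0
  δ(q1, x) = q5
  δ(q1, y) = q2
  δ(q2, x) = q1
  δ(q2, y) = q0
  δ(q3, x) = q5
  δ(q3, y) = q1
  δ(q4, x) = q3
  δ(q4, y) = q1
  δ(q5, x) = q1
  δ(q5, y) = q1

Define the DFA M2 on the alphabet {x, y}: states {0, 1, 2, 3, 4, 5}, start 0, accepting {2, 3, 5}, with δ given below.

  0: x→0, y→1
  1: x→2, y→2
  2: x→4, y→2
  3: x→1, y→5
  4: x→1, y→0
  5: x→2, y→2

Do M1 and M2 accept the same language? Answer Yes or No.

No

The empty string ε is accepted by M1 but rejected by M2.
So L(M1) ≠ L(M2).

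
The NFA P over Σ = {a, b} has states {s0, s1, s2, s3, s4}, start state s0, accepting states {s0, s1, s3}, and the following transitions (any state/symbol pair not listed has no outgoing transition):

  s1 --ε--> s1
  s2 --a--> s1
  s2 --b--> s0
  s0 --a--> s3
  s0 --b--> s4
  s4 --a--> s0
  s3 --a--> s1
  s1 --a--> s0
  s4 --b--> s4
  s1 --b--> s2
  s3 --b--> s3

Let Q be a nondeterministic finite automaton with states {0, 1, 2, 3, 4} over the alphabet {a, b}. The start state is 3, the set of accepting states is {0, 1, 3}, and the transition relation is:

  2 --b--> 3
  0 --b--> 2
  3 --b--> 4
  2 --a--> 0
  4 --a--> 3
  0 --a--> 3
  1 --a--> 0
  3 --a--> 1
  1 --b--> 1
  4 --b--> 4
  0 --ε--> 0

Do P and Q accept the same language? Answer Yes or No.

Yes

Exploring the product automaton P × Q from the start pair (s0, 3), following both machines on each input symbol, reaches 5 state pairs: (s0, 3), (s3, 1), (s4, 4), (s1, 0), (s2, 2).
P accepts in {s0, s1, s3} and Q accepts in {0, 1, 3}. In every reachable pair the two components are either both accepting — (s0, 3), (s3, 1), (s1, 0) — or both non-accepting, so no string is accepted by exactly one of the machines: L(P) \ L(Q) and L(Q) \ L(P) are both empty.
Hence every string is accepted by P iff it is accepted by Q, and the two languages coincide.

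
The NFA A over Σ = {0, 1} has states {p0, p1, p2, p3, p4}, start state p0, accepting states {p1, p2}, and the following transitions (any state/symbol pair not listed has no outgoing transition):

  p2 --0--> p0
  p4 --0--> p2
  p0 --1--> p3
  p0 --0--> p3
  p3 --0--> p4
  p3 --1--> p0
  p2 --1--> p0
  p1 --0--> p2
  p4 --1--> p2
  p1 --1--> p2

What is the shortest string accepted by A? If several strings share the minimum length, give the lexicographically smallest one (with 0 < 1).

A breadth-first search from p0 reaches an accepting state first via the path p0 → p3 → p4 → p2 on input 000.
No string of length < 3 is accepted (BFS exhausts all shorter strings without reaching an accepting state), and 000 is the lexicographically least accepting string of length 3.

000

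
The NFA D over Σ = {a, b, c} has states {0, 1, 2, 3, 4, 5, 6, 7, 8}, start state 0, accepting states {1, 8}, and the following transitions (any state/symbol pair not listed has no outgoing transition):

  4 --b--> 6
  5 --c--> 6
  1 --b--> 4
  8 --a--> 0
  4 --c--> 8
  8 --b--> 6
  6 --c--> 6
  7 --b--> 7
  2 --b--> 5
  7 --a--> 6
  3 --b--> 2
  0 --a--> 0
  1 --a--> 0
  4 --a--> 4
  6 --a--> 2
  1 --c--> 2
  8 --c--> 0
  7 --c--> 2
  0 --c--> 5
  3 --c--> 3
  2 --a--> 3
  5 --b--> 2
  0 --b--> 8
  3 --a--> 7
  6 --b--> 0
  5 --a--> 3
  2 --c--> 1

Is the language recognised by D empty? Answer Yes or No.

No

The string b is accepted: the run 0 → 8 ends in the accepting state 8.
Since at least one string is accepted, L(D) is not empty.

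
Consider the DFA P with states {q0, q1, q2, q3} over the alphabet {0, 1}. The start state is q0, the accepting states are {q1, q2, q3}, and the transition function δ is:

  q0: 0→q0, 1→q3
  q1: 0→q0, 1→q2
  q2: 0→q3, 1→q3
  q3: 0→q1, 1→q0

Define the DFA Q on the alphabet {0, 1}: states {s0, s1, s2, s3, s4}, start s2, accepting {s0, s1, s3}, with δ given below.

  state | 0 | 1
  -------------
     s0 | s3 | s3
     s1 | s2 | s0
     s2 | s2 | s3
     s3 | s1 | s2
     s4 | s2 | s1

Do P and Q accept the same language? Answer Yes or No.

Exploring the product automaton P × Q from the start pair (q0, s2), following both machines on each input symbol, reaches 4 state pairs: (q0, s2), (q3, s3), (q1, s1), (q2, s0).
P accepts in {q1, q2, q3} and Q accepts in {s0, s1, s3}. In every reachable pair the two components are either both accepting — (q3, s3), (q1, s1), (q2, s0) — or both non-accepting, so no string is accepted by exactly one of the machines: L(P) \ L(Q) and L(Q) \ L(P) are both empty.
Hence every string is accepted by P iff it is accepted by Q, and the two languages coincide.

Yes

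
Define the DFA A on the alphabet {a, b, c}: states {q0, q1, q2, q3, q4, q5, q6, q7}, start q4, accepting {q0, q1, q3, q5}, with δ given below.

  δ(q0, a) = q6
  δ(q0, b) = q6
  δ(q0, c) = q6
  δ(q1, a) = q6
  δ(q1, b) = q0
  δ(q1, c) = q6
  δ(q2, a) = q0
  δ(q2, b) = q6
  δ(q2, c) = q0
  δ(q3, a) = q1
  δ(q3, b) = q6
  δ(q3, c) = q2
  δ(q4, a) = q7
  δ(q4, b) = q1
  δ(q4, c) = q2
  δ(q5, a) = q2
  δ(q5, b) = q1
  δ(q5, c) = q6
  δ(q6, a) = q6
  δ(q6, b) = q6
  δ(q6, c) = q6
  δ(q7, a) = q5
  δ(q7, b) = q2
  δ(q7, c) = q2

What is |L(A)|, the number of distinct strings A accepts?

13

The useful subgraph on states {q0, q1, q2, q4, q5, q7} is acyclic, so L(A) is finite; the longest accepting path visits 5 useful states, giving maximum string length 4.
Counting accepting paths from q4 by length: 1 of length 1, 4 of length 2, 5 of length 3, 3 of length 4. Total 13.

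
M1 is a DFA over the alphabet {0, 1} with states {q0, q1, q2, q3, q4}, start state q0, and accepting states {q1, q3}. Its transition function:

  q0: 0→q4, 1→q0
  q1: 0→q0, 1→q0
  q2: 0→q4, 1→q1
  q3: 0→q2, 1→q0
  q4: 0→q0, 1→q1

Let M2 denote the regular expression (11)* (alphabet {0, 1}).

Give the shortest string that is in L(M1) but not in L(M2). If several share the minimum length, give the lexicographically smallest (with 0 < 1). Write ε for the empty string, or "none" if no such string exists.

The string 01 is accepted by M1 but not by M2.
No shorter string lies in the difference, and 01 is the lexicographically first length-2 string in L(M1) \ L(M2).

01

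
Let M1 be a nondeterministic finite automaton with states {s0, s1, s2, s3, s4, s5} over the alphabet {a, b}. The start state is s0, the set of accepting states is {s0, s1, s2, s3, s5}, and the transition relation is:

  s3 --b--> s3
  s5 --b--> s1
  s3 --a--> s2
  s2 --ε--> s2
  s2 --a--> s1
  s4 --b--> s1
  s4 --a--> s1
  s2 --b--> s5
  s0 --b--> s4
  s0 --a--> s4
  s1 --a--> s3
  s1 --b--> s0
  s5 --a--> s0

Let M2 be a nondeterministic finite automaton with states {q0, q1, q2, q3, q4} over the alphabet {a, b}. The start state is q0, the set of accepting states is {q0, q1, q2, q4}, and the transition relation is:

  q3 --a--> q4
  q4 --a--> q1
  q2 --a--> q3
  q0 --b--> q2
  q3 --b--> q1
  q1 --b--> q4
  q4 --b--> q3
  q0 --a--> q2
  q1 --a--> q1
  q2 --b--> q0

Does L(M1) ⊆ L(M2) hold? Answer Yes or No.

The string aa is in L(M1) but not in L(M2).
So L(M1) ⊄ L(M2).

No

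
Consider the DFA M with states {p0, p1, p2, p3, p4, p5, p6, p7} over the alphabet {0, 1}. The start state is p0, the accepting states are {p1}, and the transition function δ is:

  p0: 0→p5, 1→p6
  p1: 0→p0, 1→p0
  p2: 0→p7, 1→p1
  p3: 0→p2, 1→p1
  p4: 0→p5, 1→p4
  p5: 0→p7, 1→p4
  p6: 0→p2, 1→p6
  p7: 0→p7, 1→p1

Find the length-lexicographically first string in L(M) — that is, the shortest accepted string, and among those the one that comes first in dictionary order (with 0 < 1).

001

A breadth-first search from p0 reaches an accepting state first via the path p0 → p5 → p7 → p1 on input 001.
No string of length < 3 is accepted (BFS exhausts all shorter strings without reaching an accepting state), and 001 is the lexicographically least accepting string of length 3.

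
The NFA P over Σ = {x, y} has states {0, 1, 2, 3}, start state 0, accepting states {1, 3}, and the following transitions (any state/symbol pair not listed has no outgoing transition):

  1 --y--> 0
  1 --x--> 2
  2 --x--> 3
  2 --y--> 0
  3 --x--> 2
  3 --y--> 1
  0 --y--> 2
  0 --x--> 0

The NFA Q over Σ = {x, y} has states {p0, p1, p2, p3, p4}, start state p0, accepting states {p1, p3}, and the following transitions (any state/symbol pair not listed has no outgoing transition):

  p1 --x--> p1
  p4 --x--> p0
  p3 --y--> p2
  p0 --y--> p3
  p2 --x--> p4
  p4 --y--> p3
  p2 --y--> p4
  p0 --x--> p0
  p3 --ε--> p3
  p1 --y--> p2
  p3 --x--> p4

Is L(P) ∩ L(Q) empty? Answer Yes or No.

No

The string yxy is accepted by both P and Q.
Hence L(P) ∩ L(Q) ≠ ∅.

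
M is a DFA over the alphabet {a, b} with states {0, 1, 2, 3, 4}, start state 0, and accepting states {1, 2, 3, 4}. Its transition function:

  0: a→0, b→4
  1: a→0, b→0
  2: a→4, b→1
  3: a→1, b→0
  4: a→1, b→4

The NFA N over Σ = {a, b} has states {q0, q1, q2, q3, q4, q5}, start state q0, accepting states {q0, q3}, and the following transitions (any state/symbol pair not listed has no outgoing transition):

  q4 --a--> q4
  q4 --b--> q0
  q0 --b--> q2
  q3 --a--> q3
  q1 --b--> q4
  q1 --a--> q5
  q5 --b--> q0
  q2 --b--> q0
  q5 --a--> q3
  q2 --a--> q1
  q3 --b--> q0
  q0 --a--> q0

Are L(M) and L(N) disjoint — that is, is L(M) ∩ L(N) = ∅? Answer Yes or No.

The string bb is accepted by both M and N.
Hence L(M) ∩ L(N) ≠ ∅.

No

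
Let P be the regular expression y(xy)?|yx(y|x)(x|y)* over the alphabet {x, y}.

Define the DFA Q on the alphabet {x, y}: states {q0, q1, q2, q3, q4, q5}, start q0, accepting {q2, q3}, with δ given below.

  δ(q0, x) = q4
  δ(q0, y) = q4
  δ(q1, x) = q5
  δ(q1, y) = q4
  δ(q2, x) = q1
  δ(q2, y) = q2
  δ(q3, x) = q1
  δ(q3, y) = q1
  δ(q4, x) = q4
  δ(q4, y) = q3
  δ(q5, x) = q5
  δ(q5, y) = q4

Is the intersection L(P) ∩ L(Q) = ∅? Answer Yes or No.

No

The string yxy is accepted by both P and Q.
Hence L(P) ∩ L(Q) ≠ ∅.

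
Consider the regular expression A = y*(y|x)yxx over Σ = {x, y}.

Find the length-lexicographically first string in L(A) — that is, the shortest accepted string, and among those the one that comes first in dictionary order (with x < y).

By inspection of the expression, no string of length less than 4 matches, and xyxx is the lexicographically first match of length 4.

xyxx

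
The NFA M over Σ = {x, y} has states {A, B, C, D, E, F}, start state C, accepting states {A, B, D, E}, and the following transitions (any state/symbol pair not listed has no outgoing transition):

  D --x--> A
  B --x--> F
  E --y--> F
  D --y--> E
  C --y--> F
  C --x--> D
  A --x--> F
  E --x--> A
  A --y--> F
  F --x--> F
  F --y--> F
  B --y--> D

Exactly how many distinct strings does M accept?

4

The useful subgraph on states {A, C, D, E} is acyclic, so L(M) is finite; the longest accepting path visits 4 useful states, giving maximum string length 3.
Counting accepting paths from C by length: 1 of length 1, 2 of length 2, 1 of length 3. Total 4.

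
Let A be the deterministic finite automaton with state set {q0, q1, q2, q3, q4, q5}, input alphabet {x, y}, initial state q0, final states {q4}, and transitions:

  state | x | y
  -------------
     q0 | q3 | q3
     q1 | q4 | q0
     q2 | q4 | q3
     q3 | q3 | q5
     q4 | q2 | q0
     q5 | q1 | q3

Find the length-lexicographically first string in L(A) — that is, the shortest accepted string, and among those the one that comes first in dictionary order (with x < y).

xyxx

A breadth-first search from q0 reaches an accepting state first via the path q0 → q3 → q5 → q1 → q4 on input xyxx.
No string of length < 4 is accepted (BFS exhausts all shorter strings without reaching an accepting state), and xyxx is the lexicographically least accepting string of length 4.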